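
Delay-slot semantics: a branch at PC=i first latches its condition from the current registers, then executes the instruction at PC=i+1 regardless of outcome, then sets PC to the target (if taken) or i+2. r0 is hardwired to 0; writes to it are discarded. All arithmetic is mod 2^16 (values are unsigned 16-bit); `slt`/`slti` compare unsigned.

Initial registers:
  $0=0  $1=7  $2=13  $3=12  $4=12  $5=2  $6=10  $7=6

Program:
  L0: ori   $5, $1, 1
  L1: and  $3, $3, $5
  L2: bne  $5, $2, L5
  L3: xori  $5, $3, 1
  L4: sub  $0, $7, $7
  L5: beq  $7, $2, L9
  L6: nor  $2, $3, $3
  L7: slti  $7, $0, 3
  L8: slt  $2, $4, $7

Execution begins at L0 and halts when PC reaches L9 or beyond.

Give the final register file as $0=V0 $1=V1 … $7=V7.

$0=0 $1=7 $2=0 $3=4 $4=12 $5=5 $6=10 $7=1

  step pc=0: ori   $5, $1, 1  regs=(0,7,13,12,12,7,10,6)
  step pc=1: and  $3, $3, $5  regs=(0,7,13,4,12,7,10,6)
  step pc=2: bne  $5, $2, L5  cond=T  regs=(0,7,13,4,12,7,10,6)
  step pc=3: xori  $5, $3, 1  regs=(0,7,13,4,12,5,10,6)
  step pc=5: beq  $7, $2, L9  cond=F  regs=(0,7,13,4,12,5,10,6)
  step pc=6: nor  $2, $3, $3  regs=(0,7,65531,4,12,5,10,6)
  step pc=7: slti  $7, $0, 3  regs=(0,7,65531,4,12,5,10,1)
  step pc=8: slt  $2, $4, $7  regs=(0,7,0,4,12,5,10,1)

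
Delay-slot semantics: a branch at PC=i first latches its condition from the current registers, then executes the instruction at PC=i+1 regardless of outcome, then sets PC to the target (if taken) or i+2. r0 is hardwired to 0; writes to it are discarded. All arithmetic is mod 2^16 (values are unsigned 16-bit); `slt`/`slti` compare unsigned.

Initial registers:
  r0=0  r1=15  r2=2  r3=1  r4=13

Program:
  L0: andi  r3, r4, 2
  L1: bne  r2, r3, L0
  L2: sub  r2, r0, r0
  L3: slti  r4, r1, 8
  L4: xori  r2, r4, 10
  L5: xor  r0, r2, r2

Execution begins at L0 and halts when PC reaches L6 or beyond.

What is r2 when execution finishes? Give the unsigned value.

  step pc=0: andi  r3, r4, 2  regs=(0,15,2,0,13)
  step pc=1: bne  r2, r3, L0  cond=T  regs=(0,15,2,0,13)
  step pc=2: sub  r2, r0, r0  regs=(0,15,0,0,13)
  step pc=0: andi  r3, r4, 2  regs=(0,15,0,0,13)
  step pc=1: bne  r2, r3, L0  cond=F  regs=(0,15,0,0,13)
  step pc=2: sub  r2, r0, r0  regs=(0,15,0,0,13)
  step pc=3: slti  r4, r1, 8  regs=(0,15,0,0,0)
  step pc=4: xori  r2, r4, 10  regs=(0,15,10,0,0)
  step pc=5: xor  r0, r2, r2  regs=(0,15,10,0,0)

10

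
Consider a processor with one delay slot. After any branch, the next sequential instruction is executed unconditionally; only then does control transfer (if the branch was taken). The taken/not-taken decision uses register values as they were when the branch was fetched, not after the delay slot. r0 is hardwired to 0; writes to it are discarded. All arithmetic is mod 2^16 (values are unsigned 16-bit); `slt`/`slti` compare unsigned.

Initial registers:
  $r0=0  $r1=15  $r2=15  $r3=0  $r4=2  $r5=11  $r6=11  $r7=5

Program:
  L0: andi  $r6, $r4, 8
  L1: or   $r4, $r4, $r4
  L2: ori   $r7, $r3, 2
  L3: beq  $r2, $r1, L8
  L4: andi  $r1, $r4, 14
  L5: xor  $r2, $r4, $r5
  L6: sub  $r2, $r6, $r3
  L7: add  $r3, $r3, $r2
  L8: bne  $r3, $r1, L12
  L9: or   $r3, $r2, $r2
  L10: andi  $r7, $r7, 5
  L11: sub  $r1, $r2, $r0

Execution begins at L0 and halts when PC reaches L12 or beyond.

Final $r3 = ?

[0] andi  $r6, $r4, 8  →  {$r0:0, $r1:15, $r2:15, $r3:0, $r4:2, $r5:11, $r6:0, $r7:5}
[1] or   $r4, $r4, $r4  →  {$r0:0, $r1:15, $r2:15, $r3:0, $r4:2, $r5:11, $r6:0, $r7:5}
[2] ori   $r7, $r3, 2  →  {$r0:0, $r1:15, $r2:15, $r3:0, $r4:2, $r5:11, $r6:0, $r7:2}
[3] beq  $r2, $r1, L8  →  {$r0:0, $r1:15, $r2:15, $r3:0, $r4:2, $r5:11, $r6:0, $r7:2}  ⟨branch taken⟩
[4] andi  $r1, $r4, 14  →  {$r0:0, $r1:2, $r2:15, $r3:0, $r4:2, $r5:11, $r6:0, $r7:2}
[8] bne  $r3, $r1, L12  →  {$r0:0, $r1:2, $r2:15, $r3:0, $r4:2, $r5:11, $r6:0, $r7:2}  ⟨branch taken⟩
[9] or   $r3, $r2, $r2  →  {$r0:0, $r1:2, $r2:15, $r3:15, $r4:2, $r5:11, $r6:0, $r7:2}

15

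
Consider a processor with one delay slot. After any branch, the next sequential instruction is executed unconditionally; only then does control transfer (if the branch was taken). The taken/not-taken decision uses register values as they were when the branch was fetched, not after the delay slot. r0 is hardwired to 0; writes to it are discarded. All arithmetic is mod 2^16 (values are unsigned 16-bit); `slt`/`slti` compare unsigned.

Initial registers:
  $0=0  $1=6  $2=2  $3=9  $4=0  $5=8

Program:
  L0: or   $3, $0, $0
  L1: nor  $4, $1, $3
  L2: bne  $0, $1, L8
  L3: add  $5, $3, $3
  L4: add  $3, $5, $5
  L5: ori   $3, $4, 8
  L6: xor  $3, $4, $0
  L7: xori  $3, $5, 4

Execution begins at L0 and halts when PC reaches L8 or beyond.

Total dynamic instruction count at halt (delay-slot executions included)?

4

  step pc=0: or   $3, $0, $0  regs=(0,6,2,0,0,8)
  step pc=1: nor  $4, $1, $3  regs=(0,6,2,0,65529,8)
  step pc=2: bne  $0, $1, L8  cond=T  regs=(0,6,2,0,65529,8)
  step pc=3: add  $5, $3, $3  regs=(0,6,2,0,65529,0)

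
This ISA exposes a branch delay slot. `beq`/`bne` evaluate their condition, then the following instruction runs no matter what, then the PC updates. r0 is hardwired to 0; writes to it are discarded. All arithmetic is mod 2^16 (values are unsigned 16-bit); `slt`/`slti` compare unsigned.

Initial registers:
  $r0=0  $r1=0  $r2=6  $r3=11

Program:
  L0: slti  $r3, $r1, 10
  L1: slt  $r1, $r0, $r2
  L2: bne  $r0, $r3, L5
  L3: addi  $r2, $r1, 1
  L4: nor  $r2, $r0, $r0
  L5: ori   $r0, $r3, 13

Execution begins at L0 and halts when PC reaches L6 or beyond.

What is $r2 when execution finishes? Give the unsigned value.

2

PC=0  slti  $r3, $r1, 10     | $r0=0 $r1=0 $r2=6 $r3=1
PC=1  slt  $r1, $r0, $r2     | $r0=0 $r1=1 $r2=6 $r3=1
PC=2  bne  $r0, $r3, L5      | $r0=0 $r1=1 $r2=6 $r3=1  [TAKEN]
PC=3  addi  $r2, $r1, 1      | $r0=0 $r1=1 $r2=2 $r3=1
PC=5  ori   $r0, $r3, 13     | $r0=0 $r1=1 $r2=2 $r3=1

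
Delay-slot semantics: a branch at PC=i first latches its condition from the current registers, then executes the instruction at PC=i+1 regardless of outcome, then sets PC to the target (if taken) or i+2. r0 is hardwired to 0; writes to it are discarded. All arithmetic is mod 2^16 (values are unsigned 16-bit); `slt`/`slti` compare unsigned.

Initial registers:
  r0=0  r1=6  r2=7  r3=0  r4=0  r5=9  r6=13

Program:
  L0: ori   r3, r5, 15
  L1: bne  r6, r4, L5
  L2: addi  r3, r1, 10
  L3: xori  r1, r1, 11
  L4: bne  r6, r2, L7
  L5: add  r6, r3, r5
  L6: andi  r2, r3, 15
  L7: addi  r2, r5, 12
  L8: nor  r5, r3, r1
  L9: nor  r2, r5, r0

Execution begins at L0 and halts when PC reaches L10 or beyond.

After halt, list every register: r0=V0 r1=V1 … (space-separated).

r0=0 r1=6 r2=22 r3=16 r4=0 r5=65513 r6=25

[0] ori   r3, r5, 15  →  {r0:0, r1:6, r2:7, r3:15, r4:0, r5:9, r6:13}
[1] bne  r6, r4, L5  →  {r0:0, r1:6, r2:7, r3:15, r4:0, r5:9, r6:13}  ⟨branch taken⟩
[2] addi  r3, r1, 10  →  {r0:0, r1:6, r2:7, r3:16, r4:0, r5:9, r6:13}
[5] add  r6, r3, r5  →  {r0:0, r1:6, r2:7, r3:16, r4:0, r5:9, r6:25}
[6] andi  r2, r3, 15  →  {r0:0, r1:6, r2:0, r3:16, r4:0, r5:9, r6:25}
[7] addi  r2, r5, 12  →  {r0:0, r1:6, r2:21, r3:16, r4:0, r5:9, r6:25}
[8] nor  r5, r3, r1  →  {r0:0, r1:6, r2:21, r3:16, r4:0, r5:65513, r6:25}
[9] nor  r2, r5, r0  →  {r0:0, r1:6, r2:22, r3:16, r4:0, r5:65513, r6:25}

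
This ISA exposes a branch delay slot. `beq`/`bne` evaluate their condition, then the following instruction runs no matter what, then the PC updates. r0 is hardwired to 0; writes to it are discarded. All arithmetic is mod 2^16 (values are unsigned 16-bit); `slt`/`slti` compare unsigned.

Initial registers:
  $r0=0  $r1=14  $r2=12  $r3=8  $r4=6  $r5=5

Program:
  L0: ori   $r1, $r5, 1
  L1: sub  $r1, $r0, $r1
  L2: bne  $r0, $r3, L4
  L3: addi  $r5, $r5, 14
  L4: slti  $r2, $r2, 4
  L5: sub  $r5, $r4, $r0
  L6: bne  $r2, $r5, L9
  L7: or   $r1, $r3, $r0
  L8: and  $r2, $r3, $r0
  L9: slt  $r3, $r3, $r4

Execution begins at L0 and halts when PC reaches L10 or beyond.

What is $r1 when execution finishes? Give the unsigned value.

8

#0 ori   $r1, $r5, 1 ; 0/5/12/8/6/5
#1 sub  $r1, $r0, $r1 ; 0/65531/12/8/6/5
#2 bne  $r0, $r3, L4 ; 0/65531/12/8/6/5 ; →target
#3 addi  $r5, $r5, 14 ; 0/65531/12/8/6/19
#4 slti  $r2, $r2, 4 ; 0/65531/0/8/6/19
#5 sub  $r5, $r4, $r0 ; 0/65531/0/8/6/6
#6 bne  $r2, $r5, L9 ; 0/65531/0/8/6/6 ; →target
#7 or   $r1, $r3, $r0 ; 0/8/0/8/6/6
#9 slt  $r3, $r3, $r4 ; 0/8/0/0/6/6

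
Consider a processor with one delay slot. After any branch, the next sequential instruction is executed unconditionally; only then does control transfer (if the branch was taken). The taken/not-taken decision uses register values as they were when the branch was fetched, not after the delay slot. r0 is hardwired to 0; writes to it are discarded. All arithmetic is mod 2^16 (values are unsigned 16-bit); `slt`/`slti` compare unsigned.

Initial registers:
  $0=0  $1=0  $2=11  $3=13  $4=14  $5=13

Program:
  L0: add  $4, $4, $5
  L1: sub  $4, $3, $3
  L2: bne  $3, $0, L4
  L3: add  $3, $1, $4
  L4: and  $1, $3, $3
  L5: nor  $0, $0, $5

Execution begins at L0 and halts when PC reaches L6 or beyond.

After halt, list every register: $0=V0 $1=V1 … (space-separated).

$0=0 $1=0 $2=11 $3=0 $4=0 $5=13

PC=0  add  $4, $4, $5        | $0=0 $1=0 $2=11 $3=13 $4=27 $5=13
PC=1  sub  $4, $3, $3        | $0=0 $1=0 $2=11 $3=13 $4=0 $5=13
PC=2  bne  $3, $0, L4        | $0=0 $1=0 $2=11 $3=13 $4=0 $5=13  [TAKEN]
PC=3  add  $3, $1, $4        | $0=0 $1=0 $2=11 $3=0 $4=0 $5=13
PC=4  and  $1, $3, $3        | $0=0 $1=0 $2=11 $3=0 $4=0 $5=13
PC=5  nor  $0, $0, $5        | $0=0 $1=0 $2=11 $3=0 $4=0 $5=13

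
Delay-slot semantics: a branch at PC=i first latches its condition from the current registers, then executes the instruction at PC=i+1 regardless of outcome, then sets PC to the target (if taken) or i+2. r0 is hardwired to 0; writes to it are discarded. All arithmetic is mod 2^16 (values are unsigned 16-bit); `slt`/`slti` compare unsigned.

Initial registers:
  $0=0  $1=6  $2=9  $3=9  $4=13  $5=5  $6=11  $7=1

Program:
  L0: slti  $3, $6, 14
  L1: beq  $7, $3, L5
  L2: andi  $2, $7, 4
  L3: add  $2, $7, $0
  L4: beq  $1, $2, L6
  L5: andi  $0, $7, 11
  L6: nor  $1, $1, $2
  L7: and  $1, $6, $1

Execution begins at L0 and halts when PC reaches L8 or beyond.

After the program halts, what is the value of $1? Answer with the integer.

PC=0  slti  $3, $6, 14       | $0=0 $1=6 $2=9 $3=1 $4=13 $5=5 $6=11 $7=1
PC=1  beq  $7, $3, L5        | $0=0 $1=6 $2=9 $3=1 $4=13 $5=5 $6=11 $7=1  [TAKEN]
PC=2  andi  $2, $7, 4        | $0=0 $1=6 $2=0 $3=1 $4=13 $5=5 $6=11 $7=1
PC=5  andi  $0, $7, 11       | $0=0 $1=6 $2=0 $3=1 $4=13 $5=5 $6=11 $7=1
PC=6  nor  $1, $1, $2        | $0=0 $1=65529 $2=0 $3=1 $4=13 $5=5 $6=11 $7=1
PC=7  and  $1, $6, $1        | $0=0 $1=9 $2=0 $3=1 $4=13 $5=5 $6=11 $7=1

9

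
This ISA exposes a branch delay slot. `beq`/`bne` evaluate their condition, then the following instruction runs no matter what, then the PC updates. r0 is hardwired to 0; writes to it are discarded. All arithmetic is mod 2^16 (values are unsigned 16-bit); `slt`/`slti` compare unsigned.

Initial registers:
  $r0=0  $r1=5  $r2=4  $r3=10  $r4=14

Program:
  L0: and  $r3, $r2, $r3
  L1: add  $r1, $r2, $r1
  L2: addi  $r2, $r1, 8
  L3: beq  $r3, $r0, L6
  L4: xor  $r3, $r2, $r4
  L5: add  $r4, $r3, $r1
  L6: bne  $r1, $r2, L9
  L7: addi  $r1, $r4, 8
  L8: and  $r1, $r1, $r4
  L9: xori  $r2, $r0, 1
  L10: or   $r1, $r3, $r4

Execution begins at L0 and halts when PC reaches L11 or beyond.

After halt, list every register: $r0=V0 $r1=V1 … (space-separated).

  step pc=0: and  $r3, $r2, $r3  regs=(0,5,4,0,14)
  step pc=1: add  $r1, $r2, $r1  regs=(0,9,4,0,14)
  step pc=2: addi  $r2, $r1, 8  regs=(0,9,17,0,14)
  step pc=3: beq  $r3, $r0, L6  cond=T  regs=(0,9,17,0,14)
  step pc=4: xor  $r3, $r2, $r4  regs=(0,9,17,31,14)
  step pc=6: bne  $r1, $r2, L9  cond=T  regs=(0,9,17,31,14)
  step pc=7: addi  $r1, $r4, 8  regs=(0,22,17,31,14)
  step pc=9: xori  $r2, $r0, 1  regs=(0,22,1,31,14)
  step pc=10: or   $r1, $r3, $r4  regs=(0,31,1,31,14)

$r0=0 $r1=31 $r2=1 $r3=31 $r4=14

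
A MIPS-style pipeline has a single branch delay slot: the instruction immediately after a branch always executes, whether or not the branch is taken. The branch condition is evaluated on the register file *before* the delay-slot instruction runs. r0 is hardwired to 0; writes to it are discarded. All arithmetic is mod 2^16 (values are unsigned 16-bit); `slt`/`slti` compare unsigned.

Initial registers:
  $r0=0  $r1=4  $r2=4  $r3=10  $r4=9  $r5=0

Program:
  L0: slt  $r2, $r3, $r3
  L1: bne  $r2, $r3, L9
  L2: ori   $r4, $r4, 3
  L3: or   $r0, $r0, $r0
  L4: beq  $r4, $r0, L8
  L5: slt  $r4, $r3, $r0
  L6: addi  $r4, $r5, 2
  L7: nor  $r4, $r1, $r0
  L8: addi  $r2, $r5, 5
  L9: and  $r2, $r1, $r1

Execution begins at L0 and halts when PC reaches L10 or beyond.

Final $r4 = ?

11

[0] slt  $r2, $r3, $r3  →  {$r0:0, $r1:4, $r2:0, $r3:10, $r4:9, $r5:0}
[1] bne  $r2, $r3, L9  →  {$r0:0, $r1:4, $r2:0, $r3:10, $r4:9, $r5:0}  ⟨branch taken⟩
[2] ori   $r4, $r4, 3  →  {$r0:0, $r1:4, $r2:0, $r3:10, $r4:11, $r5:0}
[9] and  $r2, $r1, $r1  →  {$r0:0, $r1:4, $r2:4, $r3:10, $r4:11, $r5:0}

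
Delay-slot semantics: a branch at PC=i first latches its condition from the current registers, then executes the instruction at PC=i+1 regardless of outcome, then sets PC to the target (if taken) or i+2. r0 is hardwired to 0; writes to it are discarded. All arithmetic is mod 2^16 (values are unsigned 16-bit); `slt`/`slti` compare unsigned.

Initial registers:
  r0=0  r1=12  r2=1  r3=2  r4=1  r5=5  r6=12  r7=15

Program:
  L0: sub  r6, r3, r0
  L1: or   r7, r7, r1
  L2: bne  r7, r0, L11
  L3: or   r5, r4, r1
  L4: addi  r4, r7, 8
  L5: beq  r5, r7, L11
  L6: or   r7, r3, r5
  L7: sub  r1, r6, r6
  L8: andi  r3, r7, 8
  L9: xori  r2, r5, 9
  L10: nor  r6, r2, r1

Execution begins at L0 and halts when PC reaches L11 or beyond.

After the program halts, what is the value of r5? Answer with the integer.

PC=0  sub  r6, r3, r0        | r0=0 r1=12 r2=1 r3=2 r4=1 r5=5 r6=2 r7=15
PC=1  or   r7, r7, r1        | r0=0 r1=12 r2=1 r3=2 r4=1 r5=5 r6=2 r7=15
PC=2  bne  r7, r0, L11       | r0=0 r1=12 r2=1 r3=2 r4=1 r5=5 r6=2 r7=15  [TAKEN]
PC=3  or   r5, r4, r1        | r0=0 r1=12 r2=1 r3=2 r4=1 r5=13 r6=2 r7=15

13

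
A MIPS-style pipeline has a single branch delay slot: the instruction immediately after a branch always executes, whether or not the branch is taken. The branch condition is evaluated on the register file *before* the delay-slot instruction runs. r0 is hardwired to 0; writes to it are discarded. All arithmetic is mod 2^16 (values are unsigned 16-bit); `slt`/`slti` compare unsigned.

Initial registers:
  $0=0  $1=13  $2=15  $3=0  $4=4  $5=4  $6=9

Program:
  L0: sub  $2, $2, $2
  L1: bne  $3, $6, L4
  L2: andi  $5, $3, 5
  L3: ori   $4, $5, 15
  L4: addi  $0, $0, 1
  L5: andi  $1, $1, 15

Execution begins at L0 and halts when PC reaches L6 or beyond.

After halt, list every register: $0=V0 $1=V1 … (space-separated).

$0=0 $1=13 $2=0 $3=0 $4=4 $5=0 $6=9

[0] sub  $2, $2, $2  →  {$0:0, $1:13, $2:0, $3:0, $4:4, $5:4, $6:9}
[1] bne  $3, $6, L4  →  {$0:0, $1:13, $2:0, $3:0, $4:4, $5:4, $6:9}  ⟨branch taken⟩
[2] andi  $5, $3, 5  →  {$0:0, $1:13, $2:0, $3:0, $4:4, $5:0, $6:9}
[4] addi  $0, $0, 1  →  {$0:0, $1:13, $2:0, $3:0, $4:4, $5:0, $6:9}
[5] andi  $1, $1, 15  →  {$0:0, $1:13, $2:0, $3:0, $4:4, $5:0, $6:9}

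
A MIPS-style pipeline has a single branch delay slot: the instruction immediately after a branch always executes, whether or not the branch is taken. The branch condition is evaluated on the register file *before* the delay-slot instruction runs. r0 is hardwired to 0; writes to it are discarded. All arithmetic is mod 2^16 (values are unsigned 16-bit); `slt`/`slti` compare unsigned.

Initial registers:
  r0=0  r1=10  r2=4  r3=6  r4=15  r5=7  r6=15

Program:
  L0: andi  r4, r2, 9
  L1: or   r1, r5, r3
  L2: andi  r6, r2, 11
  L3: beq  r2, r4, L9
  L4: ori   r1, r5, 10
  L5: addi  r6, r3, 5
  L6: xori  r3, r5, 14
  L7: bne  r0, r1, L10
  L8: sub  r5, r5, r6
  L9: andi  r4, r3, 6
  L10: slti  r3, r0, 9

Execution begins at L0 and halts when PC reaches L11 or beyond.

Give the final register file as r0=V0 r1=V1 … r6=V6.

r0=0 r1=15 r2=4 r3=1 r4=0 r5=65532 r6=11

#0 andi  r4, r2, 9 ; 0/10/4/6/0/7/15
#1 or   r1, r5, r3 ; 0/7/4/6/0/7/15
#2 andi  r6, r2, 11 ; 0/7/4/6/0/7/0
#3 beq  r2, r4, L9 ; 0/7/4/6/0/7/0 ; →fallthru
#4 ori   r1, r5, 10 ; 0/15/4/6/0/7/0
#5 addi  r6, r3, 5 ; 0/15/4/6/0/7/11
#6 xori  r3, r5, 14 ; 0/15/4/9/0/7/11
#7 bne  r0, r1, L10 ; 0/15/4/9/0/7/11 ; →target
#8 sub  r5, r5, r6 ; 0/15/4/9/0/65532/11
#10 slti  r3, r0, 9 ; 0/15/4/1/0/65532/11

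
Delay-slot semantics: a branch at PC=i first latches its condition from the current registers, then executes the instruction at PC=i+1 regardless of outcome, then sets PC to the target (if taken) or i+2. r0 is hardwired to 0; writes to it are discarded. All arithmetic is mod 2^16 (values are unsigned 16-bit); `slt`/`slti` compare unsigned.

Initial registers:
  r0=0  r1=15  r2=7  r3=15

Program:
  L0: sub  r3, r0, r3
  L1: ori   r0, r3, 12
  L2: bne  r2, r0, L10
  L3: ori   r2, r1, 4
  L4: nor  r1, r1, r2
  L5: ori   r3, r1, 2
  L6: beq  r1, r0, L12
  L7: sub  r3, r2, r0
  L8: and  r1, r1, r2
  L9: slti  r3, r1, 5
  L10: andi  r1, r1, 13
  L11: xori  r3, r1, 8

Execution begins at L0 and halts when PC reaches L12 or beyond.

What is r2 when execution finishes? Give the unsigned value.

  step pc=0: sub  r3, r0, r3  regs=(0,15,7,65521)
  step pc=1: ori   r0, r3, 12  regs=(0,15,7,65521)
  step pc=2: bne  r2, r0, L10  cond=T  regs=(0,15,7,65521)
  step pc=3: ori   r2, r1, 4  regs=(0,15,15,65521)
  step pc=10: andi  r1, r1, 13  regs=(0,13,15,65521)
  step pc=11: xori  r3, r1, 8  regs=(0,13,15,5)

15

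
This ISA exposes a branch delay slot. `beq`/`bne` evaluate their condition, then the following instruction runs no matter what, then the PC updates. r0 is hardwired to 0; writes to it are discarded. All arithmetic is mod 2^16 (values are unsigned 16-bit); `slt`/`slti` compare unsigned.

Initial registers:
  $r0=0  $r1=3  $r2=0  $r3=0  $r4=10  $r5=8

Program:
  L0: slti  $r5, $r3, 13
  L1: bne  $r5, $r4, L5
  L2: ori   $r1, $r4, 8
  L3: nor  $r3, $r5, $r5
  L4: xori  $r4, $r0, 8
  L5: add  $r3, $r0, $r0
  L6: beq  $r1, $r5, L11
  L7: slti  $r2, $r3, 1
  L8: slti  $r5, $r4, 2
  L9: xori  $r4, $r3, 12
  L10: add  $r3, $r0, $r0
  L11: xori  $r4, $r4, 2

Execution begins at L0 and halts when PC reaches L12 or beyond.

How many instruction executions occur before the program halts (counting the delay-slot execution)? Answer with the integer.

10

#0 slti  $r5, $r3, 13 ; 0/3/0/0/10/1
#1 bne  $r5, $r4, L5 ; 0/3/0/0/10/1 ; →target
#2 ori   $r1, $r4, 8 ; 0/10/0/0/10/1
#5 add  $r3, $r0, $r0 ; 0/10/0/0/10/1
#6 beq  $r1, $r5, L11 ; 0/10/0/0/10/1 ; →fallthru
#7 slti  $r2, $r3, 1 ; 0/10/1/0/10/1
#8 slti  $r5, $r4, 2 ; 0/10/1/0/10/0
#9 xori  $r4, $r3, 12 ; 0/10/1/0/12/0
#10 add  $r3, $r0, $r0 ; 0/10/1/0/12/0
#11 xori  $r4, $r4, 2 ; 0/10/1/0/14/0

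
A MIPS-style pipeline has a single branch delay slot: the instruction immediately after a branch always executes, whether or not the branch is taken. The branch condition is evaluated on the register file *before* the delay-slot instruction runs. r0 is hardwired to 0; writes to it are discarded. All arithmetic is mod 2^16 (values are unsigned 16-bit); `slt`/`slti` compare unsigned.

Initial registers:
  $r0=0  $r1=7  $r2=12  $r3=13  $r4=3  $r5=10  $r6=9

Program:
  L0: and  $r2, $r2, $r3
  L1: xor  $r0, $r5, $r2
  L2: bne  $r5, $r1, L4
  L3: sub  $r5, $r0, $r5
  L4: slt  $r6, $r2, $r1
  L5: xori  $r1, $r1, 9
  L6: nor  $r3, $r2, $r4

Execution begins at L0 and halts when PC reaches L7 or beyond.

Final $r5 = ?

PC=0  and  $r2, $r2, $r3     | $r0=0 $r1=7 $r2=12 $r3=13 $r4=3 $r5=10 $r6=9
PC=1  xor  $r0, $r5, $r2     | $r0=0 $r1=7 $r2=12 $r3=13 $r4=3 $r5=10 $r6=9
PC=2  bne  $r5, $r1, L4      | $r0=0 $r1=7 $r2=12 $r3=13 $r4=3 $r5=10 $r6=9  [TAKEN]
PC=3  sub  $r5, $r0, $r5     | $r0=0 $r1=7 $r2=12 $r3=13 $r4=3 $r5=65526 $r6=9
PC=4  slt  $r6, $r2, $r1     | $r0=0 $r1=7 $r2=12 $r3=13 $r4=3 $r5=65526 $r6=0
PC=5  xori  $r1, $r1, 9      | $r0=0 $r1=14 $r2=12 $r3=13 $r4=3 $r5=65526 $r6=0
PC=6  nor  $r3, $r2, $r4     | $r0=0 $r1=14 $r2=12 $r3=65520 $r4=3 $r5=65526 $r6=0

65526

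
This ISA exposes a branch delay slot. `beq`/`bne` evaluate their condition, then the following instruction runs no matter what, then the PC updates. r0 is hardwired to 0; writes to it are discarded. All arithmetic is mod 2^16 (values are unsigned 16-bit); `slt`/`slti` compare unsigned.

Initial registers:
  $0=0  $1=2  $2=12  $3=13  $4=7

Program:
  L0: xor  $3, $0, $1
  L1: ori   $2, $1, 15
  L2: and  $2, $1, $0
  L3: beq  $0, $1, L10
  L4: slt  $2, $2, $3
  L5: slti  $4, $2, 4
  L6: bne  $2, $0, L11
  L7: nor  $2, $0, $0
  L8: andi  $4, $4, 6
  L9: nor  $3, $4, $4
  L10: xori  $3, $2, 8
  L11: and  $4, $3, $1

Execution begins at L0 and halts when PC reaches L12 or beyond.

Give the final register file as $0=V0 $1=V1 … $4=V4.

  step pc=0: xor  $3, $0, $1  regs=(0,2,12,2,7)
  step pc=1: ori   $2, $1, 15  regs=(0,2,15,2,7)
  step pc=2: and  $2, $1, $0  regs=(0,2,0,2,7)
  step pc=3: beq  $0, $1, L10  cond=F  regs=(0,2,0,2,7)
  step pc=4: slt  $2, $2, $3  regs=(0,2,1,2,7)
  step pc=5: slti  $4, $2, 4  regs=(0,2,1,2,1)
  step pc=6: bne  $2, $0, L11  cond=T  regs=(0,2,1,2,1)
  step pc=7: nor  $2, $0, $0  regs=(0,2,65535,2,1)
  step pc=11: and  $4, $3, $1  regs=(0,2,65535,2,2)

$0=0 $1=2 $2=65535 $3=2 $4=2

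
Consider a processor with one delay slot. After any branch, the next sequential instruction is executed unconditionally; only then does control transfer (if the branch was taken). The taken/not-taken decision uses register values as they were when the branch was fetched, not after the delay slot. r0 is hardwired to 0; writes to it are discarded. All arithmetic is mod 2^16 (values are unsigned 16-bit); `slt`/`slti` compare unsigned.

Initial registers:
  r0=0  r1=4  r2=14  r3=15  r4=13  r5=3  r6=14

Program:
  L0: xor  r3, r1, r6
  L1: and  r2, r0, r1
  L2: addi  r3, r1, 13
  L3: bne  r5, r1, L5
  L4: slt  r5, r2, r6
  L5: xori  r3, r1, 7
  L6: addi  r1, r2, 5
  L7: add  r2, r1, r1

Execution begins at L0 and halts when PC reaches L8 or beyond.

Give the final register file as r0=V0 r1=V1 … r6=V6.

  step pc=0: xor  r3, r1, r6  regs=(0,4,14,10,13,3,14)
  step pc=1: and  r2, r0, r1  regs=(0,4,0,10,13,3,14)
  step pc=2: addi  r3, r1, 13  regs=(0,4,0,17,13,3,14)
  step pc=3: bne  r5, r1, L5  cond=T  regs=(0,4,0,17,13,3,14)
  step pc=4: slt  r5, r2, r6  regs=(0,4,0,17,13,1,14)
  step pc=5: xori  r3, r1, 7  regs=(0,4,0,3,13,1,14)
  step pc=6: addi  r1, r2, 5  regs=(0,5,0,3,13,1,14)
  step pc=7: add  r2, r1, r1  regs=(0,5,10,3,13,1,14)

r0=0 r1=5 r2=10 r3=3 r4=13 r5=1 r6=14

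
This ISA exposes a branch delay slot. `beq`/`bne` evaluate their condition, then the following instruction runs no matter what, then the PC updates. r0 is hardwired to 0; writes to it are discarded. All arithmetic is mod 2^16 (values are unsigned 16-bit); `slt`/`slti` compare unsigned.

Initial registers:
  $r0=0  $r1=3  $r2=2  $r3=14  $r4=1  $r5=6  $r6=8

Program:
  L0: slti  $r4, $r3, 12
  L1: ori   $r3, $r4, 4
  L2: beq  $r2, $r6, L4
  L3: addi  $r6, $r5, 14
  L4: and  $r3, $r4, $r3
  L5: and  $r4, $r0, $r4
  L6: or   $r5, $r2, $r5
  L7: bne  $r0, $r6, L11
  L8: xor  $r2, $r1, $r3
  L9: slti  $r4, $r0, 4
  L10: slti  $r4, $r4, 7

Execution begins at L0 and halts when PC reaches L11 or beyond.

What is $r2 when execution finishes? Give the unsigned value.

#0 slti  $r4, $r3, 12 ; 0/3/2/14/0/6/8
#1 ori   $r3, $r4, 4 ; 0/3/2/4/0/6/8
#2 beq  $r2, $r6, L4 ; 0/3/2/4/0/6/8 ; →fallthru
#3 addi  $r6, $r5, 14 ; 0/3/2/4/0/6/20
#4 and  $r3, $r4, $r3 ; 0/3/2/0/0/6/20
#5 and  $r4, $r0, $r4 ; 0/3/2/0/0/6/20
#6 or   $r5, $r2, $r5 ; 0/3/2/0/0/6/20
#7 bne  $r0, $r6, L11 ; 0/3/2/0/0/6/20 ; →target
#8 xor  $r2, $r1, $r3 ; 0/3/3/0/0/6/20

3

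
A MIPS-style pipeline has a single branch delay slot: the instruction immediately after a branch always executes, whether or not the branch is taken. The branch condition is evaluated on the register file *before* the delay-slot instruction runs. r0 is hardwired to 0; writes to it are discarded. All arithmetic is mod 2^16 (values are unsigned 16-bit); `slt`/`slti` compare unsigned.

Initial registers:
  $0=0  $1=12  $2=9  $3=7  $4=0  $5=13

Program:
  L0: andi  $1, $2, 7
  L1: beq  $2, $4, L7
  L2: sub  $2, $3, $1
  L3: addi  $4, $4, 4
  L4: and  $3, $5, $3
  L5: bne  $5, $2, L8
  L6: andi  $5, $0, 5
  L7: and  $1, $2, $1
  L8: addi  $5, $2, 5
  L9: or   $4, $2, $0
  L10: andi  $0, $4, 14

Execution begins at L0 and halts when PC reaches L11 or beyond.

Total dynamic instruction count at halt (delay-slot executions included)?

[0] andi  $1, $2, 7  →  {$0:0, $1:1, $2:9, $3:7, $4:0, $5:13}
[1] beq  $2, $4, L7  →  {$0:0, $1:1, $2:9, $3:7, $4:0, $5:13}  ⟨branch fallthrough⟩
[2] sub  $2, $3, $1  →  {$0:0, $1:1, $2:6, $3:7, $4:0, $5:13}
[3] addi  $4, $4, 4  →  {$0:0, $1:1, $2:6, $3:7, $4:4, $5:13}
[4] and  $3, $5, $3  →  {$0:0, $1:1, $2:6, $3:5, $4:4, $5:13}
[5] bne  $5, $2, L8  →  {$0:0, $1:1, $2:6, $3:5, $4:4, $5:13}  ⟨branch taken⟩
[6] andi  $5, $0, 5  →  {$0:0, $1:1, $2:6, $3:5, $4:4, $5:0}
[8] addi  $5, $2, 5  →  {$0:0, $1:1, $2:6, $3:5, $4:4, $5:11}
[9] or   $4, $2, $0  →  {$0:0, $1:1, $2:6, $3:5, $4:6, $5:11}
[10] andi  $0, $4, 14  →  {$0:0, $1:1, $2:6, $3:5, $4:6, $5:11}

10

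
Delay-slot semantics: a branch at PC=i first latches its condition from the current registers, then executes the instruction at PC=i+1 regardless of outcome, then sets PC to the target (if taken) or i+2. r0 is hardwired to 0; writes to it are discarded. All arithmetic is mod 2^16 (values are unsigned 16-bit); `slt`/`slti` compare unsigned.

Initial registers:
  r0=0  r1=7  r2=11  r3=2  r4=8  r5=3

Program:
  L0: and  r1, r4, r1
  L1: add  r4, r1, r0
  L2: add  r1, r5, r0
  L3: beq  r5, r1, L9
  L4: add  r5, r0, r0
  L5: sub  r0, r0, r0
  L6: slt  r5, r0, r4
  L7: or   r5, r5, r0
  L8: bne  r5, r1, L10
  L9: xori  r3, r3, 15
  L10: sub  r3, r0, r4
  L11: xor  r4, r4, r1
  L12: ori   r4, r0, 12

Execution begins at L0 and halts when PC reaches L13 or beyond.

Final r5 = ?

  step pc=0: and  r1, r4, r1  regs=(0,0,11,2,8,3)
  step pc=1: add  r4, r1, r0  regs=(0,0,11,2,0,3)
  step pc=2: add  r1, r5, r0  regs=(0,3,11,2,0,3)
  step pc=3: beq  r5, r1, L9  cond=T  regs=(0,3,11,2,0,3)
  step pc=4: add  r5, r0, r0  regs=(0,3,11,2,0,0)
  step pc=9: xori  r3, r3, 15  regs=(0,3,11,13,0,0)
  step pc=10: sub  r3, r0, r4  regs=(0,3,11,0,0,0)
  step pc=11: xor  r4, r4, r1  regs=(0,3,11,0,3,0)
  step pc=12: ori   r4, r0, 12  regs=(0,3,11,0,12,0)

0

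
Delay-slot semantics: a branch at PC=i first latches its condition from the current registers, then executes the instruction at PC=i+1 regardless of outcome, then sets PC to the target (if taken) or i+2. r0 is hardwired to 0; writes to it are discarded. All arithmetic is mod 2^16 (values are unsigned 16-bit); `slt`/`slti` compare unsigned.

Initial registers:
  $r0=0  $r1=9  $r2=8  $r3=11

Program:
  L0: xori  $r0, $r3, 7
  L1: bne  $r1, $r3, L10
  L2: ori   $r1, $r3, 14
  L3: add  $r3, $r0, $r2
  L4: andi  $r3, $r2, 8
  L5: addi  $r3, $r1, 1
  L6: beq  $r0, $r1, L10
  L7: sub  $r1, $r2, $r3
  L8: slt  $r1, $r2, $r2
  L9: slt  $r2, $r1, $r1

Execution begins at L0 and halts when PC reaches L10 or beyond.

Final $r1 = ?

[0] xori  $r0, $r3, 7  →  {$r0:0, $r1:9, $r2:8, $r3:11}
[1] bne  $r1, $r3, L10  →  {$r0:0, $r1:9, $r2:8, $r3:11}  ⟨branch taken⟩
[2] ori   $r1, $r3, 14  →  {$r0:0, $r1:15, $r2:8, $r3:11}

15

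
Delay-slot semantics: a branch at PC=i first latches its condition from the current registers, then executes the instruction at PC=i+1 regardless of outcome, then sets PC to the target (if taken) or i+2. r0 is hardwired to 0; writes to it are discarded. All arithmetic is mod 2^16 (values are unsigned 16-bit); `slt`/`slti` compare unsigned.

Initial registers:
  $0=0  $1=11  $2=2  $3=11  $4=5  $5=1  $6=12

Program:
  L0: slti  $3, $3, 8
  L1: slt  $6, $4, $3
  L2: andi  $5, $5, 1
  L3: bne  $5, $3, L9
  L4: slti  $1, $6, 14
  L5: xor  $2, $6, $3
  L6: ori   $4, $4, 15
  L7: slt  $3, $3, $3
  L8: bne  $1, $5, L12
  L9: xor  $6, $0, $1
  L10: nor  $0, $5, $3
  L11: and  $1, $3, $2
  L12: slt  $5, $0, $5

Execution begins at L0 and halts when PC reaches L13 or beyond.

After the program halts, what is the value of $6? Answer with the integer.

1

  step pc=0: slti  $3, $3, 8  regs=(0,11,2,0,5,1,12)
  step pc=1: slt  $6, $4, $3  regs=(0,11,2,0,5,1,0)
  step pc=2: andi  $5, $5, 1  regs=(0,11,2,0,5,1,0)
  step pc=3: bne  $5, $3, L9  cond=T  regs=(0,11,2,0,5,1,0)
  step pc=4: slti  $1, $6, 14  regs=(0,1,2,0,5,1,0)
  step pc=9: xor  $6, $0, $1  regs=(0,1,2,0,5,1,1)
  step pc=10: nor  $0, $5, $3  regs=(0,1,2,0,5,1,1)
  step pc=11: and  $1, $3, $2  regs=(0,0,2,0,5,1,1)
  step pc=12: slt  $5, $0, $5  regs=(0,0,2,0,5,1,1)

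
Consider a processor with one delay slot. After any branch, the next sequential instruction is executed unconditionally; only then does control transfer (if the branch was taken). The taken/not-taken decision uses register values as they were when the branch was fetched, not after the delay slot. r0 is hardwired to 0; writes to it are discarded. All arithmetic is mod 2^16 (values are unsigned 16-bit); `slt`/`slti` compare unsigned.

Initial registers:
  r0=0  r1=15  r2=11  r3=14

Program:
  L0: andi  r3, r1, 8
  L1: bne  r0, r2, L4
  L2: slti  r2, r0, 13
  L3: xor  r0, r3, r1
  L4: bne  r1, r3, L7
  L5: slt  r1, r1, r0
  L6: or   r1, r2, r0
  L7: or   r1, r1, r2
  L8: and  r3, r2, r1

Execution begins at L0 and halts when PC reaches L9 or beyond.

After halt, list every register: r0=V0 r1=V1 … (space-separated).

[0] andi  r3, r1, 8  →  {r0:0, r1:15, r2:11, r3:8}
[1] bne  r0, r2, L4  →  {r0:0, r1:15, r2:11, r3:8}  ⟨branch taken⟩
[2] slti  r2, r0, 13  →  {r0:0, r1:15, r2:1, r3:8}
[4] bne  r1, r3, L7  →  {r0:0, r1:15, r2:1, r3:8}  ⟨branch taken⟩
[5] slt  r1, r1, r0  →  {r0:0, r1:0, r2:1, r3:8}
[7] or   r1, r1, r2  →  {r0:0, r1:1, r2:1, r3:8}
[8] and  r3, r2, r1  →  {r0:0, r1:1, r2:1, r3:1}

r0=0 r1=1 r2=1 r3=1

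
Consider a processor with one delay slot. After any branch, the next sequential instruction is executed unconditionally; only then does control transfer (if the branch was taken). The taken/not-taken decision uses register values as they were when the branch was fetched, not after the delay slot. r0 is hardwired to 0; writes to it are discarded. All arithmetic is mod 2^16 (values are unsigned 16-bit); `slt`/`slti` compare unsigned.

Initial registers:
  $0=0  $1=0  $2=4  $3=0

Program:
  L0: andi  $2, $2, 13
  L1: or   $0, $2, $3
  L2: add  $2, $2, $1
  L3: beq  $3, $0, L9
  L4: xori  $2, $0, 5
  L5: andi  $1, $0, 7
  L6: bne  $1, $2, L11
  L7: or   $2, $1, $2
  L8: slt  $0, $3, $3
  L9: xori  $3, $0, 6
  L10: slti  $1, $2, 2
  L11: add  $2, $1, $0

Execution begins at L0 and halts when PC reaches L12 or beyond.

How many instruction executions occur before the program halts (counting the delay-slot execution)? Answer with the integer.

8

[0] andi  $2, $2, 13  →  {$0:0, $1:0, $2:4, $3:0}
[1] or   $0, $2, $3  →  {$0:0, $1:0, $2:4, $3:0}
[2] add  $2, $2, $1  →  {$0:0, $1:0, $2:4, $3:0}
[3] beq  $3, $0, L9  →  {$0:0, $1:0, $2:4, $3:0}  ⟨branch taken⟩
[4] xori  $2, $0, 5  →  {$0:0, $1:0, $2:5, $3:0}
[9] xori  $3, $0, 6  →  {$0:0, $1:0, $2:5, $3:6}
[10] slti  $1, $2, 2  →  {$0:0, $1:0, $2:5, $3:6}
[11] add  $2, $1, $0  →  {$0:0, $1:0, $2:0, $3:6}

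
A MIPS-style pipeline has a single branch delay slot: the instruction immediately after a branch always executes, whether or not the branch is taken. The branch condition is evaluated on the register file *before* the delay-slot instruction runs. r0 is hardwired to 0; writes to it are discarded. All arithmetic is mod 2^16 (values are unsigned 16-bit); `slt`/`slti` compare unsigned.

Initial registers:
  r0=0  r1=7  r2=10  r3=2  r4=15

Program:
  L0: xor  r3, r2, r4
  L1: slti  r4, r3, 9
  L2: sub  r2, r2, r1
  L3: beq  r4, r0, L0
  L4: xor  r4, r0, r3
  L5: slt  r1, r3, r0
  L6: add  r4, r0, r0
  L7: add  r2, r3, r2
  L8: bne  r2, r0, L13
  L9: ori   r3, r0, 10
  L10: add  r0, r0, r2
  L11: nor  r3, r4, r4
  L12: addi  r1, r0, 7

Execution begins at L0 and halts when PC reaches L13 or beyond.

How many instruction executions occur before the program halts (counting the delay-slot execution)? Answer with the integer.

10

#0 xor  r3, r2, r4 ; 0/7/10/5/15
#1 slti  r4, r3, 9 ; 0/7/10/5/1
#2 sub  r2, r2, r1 ; 0/7/3/5/1
#3 beq  r4, r0, L0 ; 0/7/3/5/1 ; →fallthru
#4 xor  r4, r0, r3 ; 0/7/3/5/5
#5 slt  r1, r3, r0 ; 0/0/3/5/5
#6 add  r4, r0, r0 ; 0/0/3/5/0
#7 add  r2, r3, r2 ; 0/0/8/5/0
#8 bne  r2, r0, L13 ; 0/0/8/5/0 ; →target
#9 ori   r3, r0, 10 ; 0/0/8/10/0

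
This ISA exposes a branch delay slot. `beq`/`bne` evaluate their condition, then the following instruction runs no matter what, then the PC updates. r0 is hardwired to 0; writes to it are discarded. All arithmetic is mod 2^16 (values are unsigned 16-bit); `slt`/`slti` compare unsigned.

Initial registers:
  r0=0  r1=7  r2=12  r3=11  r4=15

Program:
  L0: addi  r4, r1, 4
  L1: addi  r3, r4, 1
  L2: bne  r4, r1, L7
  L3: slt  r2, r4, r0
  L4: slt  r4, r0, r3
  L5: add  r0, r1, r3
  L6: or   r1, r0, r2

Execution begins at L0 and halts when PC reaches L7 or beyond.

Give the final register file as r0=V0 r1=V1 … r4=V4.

r0=0 r1=7 r2=0 r3=12 r4=11

PC=0  addi  r4, r1, 4        | r0=0 r1=7 r2=12 r3=11 r4=11
PC=1  addi  r3, r4, 1        | r0=0 r1=7 r2=12 r3=12 r4=11
PC=2  bne  r4, r1, L7        | r0=0 r1=7 r2=12 r3=12 r4=11  [TAKEN]
PC=3  slt  r2, r4, r0        | r0=0 r1=7 r2=0 r3=12 r4=11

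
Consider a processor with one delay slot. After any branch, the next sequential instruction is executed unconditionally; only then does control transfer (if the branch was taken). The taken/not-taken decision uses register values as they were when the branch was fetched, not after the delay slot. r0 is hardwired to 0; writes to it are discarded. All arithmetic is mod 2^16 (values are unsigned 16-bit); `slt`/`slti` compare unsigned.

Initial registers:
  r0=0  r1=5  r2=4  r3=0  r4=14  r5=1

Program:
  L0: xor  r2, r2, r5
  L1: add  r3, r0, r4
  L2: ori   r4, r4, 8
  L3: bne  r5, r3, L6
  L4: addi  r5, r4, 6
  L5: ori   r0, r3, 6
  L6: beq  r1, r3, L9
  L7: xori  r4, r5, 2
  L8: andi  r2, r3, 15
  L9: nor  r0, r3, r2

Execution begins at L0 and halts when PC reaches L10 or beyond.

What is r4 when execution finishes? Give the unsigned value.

22

#0 xor  r2, r2, r5 ; 0/5/5/0/14/1
#1 add  r3, r0, r4 ; 0/5/5/14/14/1
#2 ori   r4, r4, 8 ; 0/5/5/14/14/1
#3 bne  r5, r3, L6 ; 0/5/5/14/14/1 ; →target
#4 addi  r5, r4, 6 ; 0/5/5/14/14/20
#6 beq  r1, r3, L9 ; 0/5/5/14/14/20 ; →fallthru
#7 xori  r4, r5, 2 ; 0/5/5/14/22/20
#8 andi  r2, r3, 15 ; 0/5/14/14/22/20
#9 nor  r0, r3, r2 ; 0/5/14/14/22/20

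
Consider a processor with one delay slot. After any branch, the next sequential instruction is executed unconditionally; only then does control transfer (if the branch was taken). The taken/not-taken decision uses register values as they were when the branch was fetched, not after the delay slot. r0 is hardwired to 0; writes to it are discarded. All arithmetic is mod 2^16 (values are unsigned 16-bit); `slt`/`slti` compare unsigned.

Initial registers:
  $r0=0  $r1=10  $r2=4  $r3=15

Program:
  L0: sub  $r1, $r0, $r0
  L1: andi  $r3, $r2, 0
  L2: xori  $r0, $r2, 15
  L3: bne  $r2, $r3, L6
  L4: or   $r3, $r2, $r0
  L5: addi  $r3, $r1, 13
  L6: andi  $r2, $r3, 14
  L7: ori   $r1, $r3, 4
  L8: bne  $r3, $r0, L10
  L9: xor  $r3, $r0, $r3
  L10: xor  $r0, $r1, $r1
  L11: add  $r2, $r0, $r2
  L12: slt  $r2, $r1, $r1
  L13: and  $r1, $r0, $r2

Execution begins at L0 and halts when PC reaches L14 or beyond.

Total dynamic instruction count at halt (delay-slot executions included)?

[0] sub  $r1, $r0, $r0  →  {$r0:0, $r1:0, $r2:4, $r3:15}
[1] andi  $r3, $r2, 0  →  {$r0:0, $r1:0, $r2:4, $r3:0}
[2] xori  $r0, $r2, 15  →  {$r0:0, $r1:0, $r2:4, $r3:0}
[3] bne  $r2, $r3, L6  →  {$r0:0, $r1:0, $r2:4, $r3:0}  ⟨branch taken⟩
[4] or   $r3, $r2, $r0  →  {$r0:0, $r1:0, $r2:4, $r3:4}
[6] andi  $r2, $r3, 14  →  {$r0:0, $r1:0, $r2:4, $r3:4}
[7] ori   $r1, $r3, 4  →  {$r0:0, $r1:4, $r2:4, $r3:4}
[8] bne  $r3, $r0, L10  →  {$r0:0, $r1:4, $r2:4, $r3:4}  ⟨branch taken⟩
[9] xor  $r3, $r0, $r3  →  {$r0:0, $r1:4, $r2:4, $r3:4}
[10] xor  $r0, $r1, $r1  →  {$r0:0, $r1:4, $r2:4, $r3:4}
[11] add  $r2, $r0, $r2  →  {$r0:0, $r1:4, $r2:4, $r3:4}
[12] slt  $r2, $r1, $r1  →  {$r0:0, $r1:4, $r2:0, $r3:4}
[13] and  $r1, $r0, $r2  →  {$r0:0, $r1:0, $r2:0, $r3:4}

13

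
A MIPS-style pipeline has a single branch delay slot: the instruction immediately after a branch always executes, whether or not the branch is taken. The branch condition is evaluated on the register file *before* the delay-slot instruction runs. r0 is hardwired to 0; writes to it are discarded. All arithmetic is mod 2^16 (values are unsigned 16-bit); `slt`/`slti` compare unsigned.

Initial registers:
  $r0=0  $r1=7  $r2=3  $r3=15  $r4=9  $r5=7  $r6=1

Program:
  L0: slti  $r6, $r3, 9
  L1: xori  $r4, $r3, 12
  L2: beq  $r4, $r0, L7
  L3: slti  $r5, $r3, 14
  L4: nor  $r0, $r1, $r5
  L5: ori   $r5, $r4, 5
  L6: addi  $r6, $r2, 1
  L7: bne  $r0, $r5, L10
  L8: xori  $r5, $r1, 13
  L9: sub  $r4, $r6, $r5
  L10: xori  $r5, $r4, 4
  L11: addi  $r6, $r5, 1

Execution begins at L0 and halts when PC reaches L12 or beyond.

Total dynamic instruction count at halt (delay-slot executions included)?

  step pc=0: slti  $r6, $r3, 9  regs=(0,7,3,15,9,7,0)
  step pc=1: xori  $r4, $r3, 12  regs=(0,7,3,15,3,7,0)
  step pc=2: beq  $r4, $r0, L7  cond=F  regs=(0,7,3,15,3,7,0)
  step pc=3: slti  $r5, $r3, 14  regs=(0,7,3,15,3,0,0)
  step pc=4: nor  $r0, $r1, $r5  regs=(0,7,3,15,3,0,0)
  step pc=5: ori   $r5, $r4, 5  regs=(0,7,3,15,3,7,0)
  step pc=6: addi  $r6, $r2, 1  regs=(0,7,3,15,3,7,4)
  step pc=7: bne  $r0, $r5, L10  cond=T  regs=(0,7,3,15,3,7,4)
  step pc=8: xori  $r5, $r1, 13  regs=(0,7,3,15,3,10,4)
  step pc=10: xori  $r5, $r4, 4  regs=(0,7,3,15,3,7,4)
  step pc=11: addi  $r6, $r5, 1  regs=(0,7,3,15,3,7,8)

11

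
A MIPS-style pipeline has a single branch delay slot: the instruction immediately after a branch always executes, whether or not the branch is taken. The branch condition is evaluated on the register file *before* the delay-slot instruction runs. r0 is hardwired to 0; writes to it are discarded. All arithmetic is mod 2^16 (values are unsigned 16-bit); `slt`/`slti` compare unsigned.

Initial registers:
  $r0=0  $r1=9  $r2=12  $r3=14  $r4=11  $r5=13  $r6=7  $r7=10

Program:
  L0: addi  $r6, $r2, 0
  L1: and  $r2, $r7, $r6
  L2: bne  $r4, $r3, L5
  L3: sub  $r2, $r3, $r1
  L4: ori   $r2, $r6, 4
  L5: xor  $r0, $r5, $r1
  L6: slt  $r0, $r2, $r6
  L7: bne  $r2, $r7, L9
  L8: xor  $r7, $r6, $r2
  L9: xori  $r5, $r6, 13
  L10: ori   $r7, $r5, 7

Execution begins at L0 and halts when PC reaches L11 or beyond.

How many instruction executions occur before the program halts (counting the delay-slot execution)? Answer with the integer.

[0] addi  $r6, $r2, 0  →  {$r0:0, $r1:9, $r2:12, $r3:14, $r4:11, $r5:13, $r6:12, $r7:10}
[1] and  $r2, $r7, $r6  →  {$r0:0, $r1:9, $r2:8, $r3:14, $r4:11, $r5:13, $r6:12, $r7:10}
[2] bne  $r4, $r3, L5  →  {$r0:0, $r1:9, $r2:8, $r3:14, $r4:11, $r5:13, $r6:12, $r7:10}  ⟨branch taken⟩
[3] sub  $r2, $r3, $r1  →  {$r0:0, $r1:9, $r2:5, $r3:14, $r4:11, $r5:13, $r6:12, $r7:10}
[5] xor  $r0, $r5, $r1  →  {$r0:0, $r1:9, $r2:5, $r3:14, $r4:11, $r5:13, $r6:12, $r7:10}
[6] slt  $r0, $r2, $r6  →  {$r0:0, $r1:9, $r2:5, $r3:14, $r4:11, $r5:13, $r6:12, $r7:10}
[7] bne  $r2, $r7, L9  →  {$r0:0, $r1:9, $r2:5, $r3:14, $r4:11, $r5:13, $r6:12, $r7:10}  ⟨branch taken⟩
[8] xor  $r7, $r6, $r2  →  {$r0:0, $r1:9, $r2:5, $r3:14, $r4:11, $r5:13, $r6:12, $r7:9}
[9] xori  $r5, $r6, 13  →  {$r0:0, $r1:9, $r2:5, $r3:14, $r4:11, $r5:1, $r6:12, $r7:9}
[10] ori   $r7, $r5, 7  →  {$r0:0, $r1:9, $r2:5, $r3:14, $r4:11, $r5:1, $r6:12, $r7:7}

10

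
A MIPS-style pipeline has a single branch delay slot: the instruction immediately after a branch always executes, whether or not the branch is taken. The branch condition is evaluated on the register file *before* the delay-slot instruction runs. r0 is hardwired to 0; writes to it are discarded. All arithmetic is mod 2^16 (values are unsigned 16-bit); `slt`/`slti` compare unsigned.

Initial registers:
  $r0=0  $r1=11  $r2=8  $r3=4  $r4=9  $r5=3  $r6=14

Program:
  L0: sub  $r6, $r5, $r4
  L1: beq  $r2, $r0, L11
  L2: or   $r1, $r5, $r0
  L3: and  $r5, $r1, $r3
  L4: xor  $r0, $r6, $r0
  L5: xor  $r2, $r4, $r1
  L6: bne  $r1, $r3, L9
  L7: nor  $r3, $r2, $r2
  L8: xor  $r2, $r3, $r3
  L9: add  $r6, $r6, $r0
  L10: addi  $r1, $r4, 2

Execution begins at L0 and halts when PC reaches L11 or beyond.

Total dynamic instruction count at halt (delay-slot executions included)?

PC=0  sub  $r6, $r5, $r4     | $r0=0 $r1=11 $r2=8 $r3=4 $r4=9 $r5=3 $r6=65530
PC=1  beq  $r2, $r0, L11     | $r0=0 $r1=11 $r2=8 $r3=4 $r4=9 $r5=3 $r6=65530  [not taken]
PC=2  or   $r1, $r5, $r0     | $r0=0 $r1=3 $r2=8 $r3=4 $r4=9 $r5=3 $r6=65530
PC=3  and  $r5, $r1, $r3     | $r0=0 $r1=3 $r2=8 $r3=4 $r4=9 $r5=0 $r6=65530
PC=4  xor  $r0, $r6, $r0     | $r0=0 $r1=3 $r2=8 $r3=4 $r4=9 $r5=0 $r6=65530
PC=5  xor  $r2, $r4, $r1     | $r0=0 $r1=3 $r2=10 $r3=4 $r4=9 $r5=0 $r6=65530
PC=6  bne  $r1, $r3, L9      | $r0=0 $r1=3 $r2=10 $r3=4 $r4=9 $r5=0 $r6=65530  [TAKEN]
PC=7  nor  $r3, $r2, $r2     | $r0=0 $r1=3 $r2=10 $r3=65525 $r4=9 $r5=0 $r6=65530
PC=9  add  $r6, $r6, $r0     | $r0=0 $r1=3 $r2=10 $r3=65525 $r4=9 $r5=0 $r6=65530
PC=10 addi  $r1, $r4, 2      | $r0=0 $r1=11 $r2=10 $r3=65525 $r4=9 $r5=0 $r6=65530

10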